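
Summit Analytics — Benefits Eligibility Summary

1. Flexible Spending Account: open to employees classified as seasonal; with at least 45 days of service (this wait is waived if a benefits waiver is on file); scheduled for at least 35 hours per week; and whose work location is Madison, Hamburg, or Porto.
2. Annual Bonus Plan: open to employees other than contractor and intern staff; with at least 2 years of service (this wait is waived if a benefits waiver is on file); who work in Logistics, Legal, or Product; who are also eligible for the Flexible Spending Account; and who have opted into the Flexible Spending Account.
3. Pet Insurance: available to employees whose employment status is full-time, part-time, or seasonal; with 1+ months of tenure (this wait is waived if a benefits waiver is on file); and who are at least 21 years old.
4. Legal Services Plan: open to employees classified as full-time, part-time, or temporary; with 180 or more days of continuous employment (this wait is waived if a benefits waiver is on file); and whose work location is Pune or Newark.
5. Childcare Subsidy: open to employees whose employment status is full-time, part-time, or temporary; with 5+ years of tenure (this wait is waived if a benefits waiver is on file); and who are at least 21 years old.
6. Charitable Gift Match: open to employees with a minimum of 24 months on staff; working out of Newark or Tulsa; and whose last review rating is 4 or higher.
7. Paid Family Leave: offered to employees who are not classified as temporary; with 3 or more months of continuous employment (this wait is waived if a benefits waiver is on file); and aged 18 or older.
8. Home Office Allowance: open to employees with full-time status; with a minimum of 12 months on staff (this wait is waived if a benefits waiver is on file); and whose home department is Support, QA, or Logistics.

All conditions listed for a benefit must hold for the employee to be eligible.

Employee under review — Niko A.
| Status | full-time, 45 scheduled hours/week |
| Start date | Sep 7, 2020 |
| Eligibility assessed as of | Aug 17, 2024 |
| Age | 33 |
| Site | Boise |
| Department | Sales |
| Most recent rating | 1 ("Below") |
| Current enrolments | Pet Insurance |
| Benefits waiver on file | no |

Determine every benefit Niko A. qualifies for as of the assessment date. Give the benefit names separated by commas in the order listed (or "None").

Pet Insurance, Paid Family Leave

Service from Sep 7, 2020 to Aug 17, 2024: 1440 days.
Flexible Spending Account — status full-time ✗ (requires seasonal) → not eligible.
Annual Bonus Plan — status full-time ✓ (not excluded); no waiver, service 1440 days ≥ 2 years (≈730 days) ✓; dept Sales ✗ → not eligible.
Pet Insurance — status full-time ✓; no waiver, service 1440 days ≥ 1 month (≈30 days) ✓; age 33 ≥ 21 ✓ → eligible.
Legal Services Plan — status full-time ✓; no waiver, service 1440 days ≥ 180 days ✓; site Boise ✗ (not Pune or Newark) → not eligible.
Childcare Subsidy — status full-time ✓; no waiver, service 1440 days < 5 years (≈1825 days) ✗ → not eligible.
Charitable Gift Match — service 1440 days ≥ 24 months (≈720 days) ✓; site Boise ✗ (not Newark or Tulsa) → not eligible.
Paid Family Leave — status full-time ✓ (not excluded); no waiver, service 1440 days ≥ 3 months (≈90 days) ✓; age 33 ≥ 18 ✓ → eligible.
Home Office Allowance — status full-time ✓; no waiver, service 1440 days ≥ 12 months (≈360 days) ✓; dept Sales ✗ → not eligible.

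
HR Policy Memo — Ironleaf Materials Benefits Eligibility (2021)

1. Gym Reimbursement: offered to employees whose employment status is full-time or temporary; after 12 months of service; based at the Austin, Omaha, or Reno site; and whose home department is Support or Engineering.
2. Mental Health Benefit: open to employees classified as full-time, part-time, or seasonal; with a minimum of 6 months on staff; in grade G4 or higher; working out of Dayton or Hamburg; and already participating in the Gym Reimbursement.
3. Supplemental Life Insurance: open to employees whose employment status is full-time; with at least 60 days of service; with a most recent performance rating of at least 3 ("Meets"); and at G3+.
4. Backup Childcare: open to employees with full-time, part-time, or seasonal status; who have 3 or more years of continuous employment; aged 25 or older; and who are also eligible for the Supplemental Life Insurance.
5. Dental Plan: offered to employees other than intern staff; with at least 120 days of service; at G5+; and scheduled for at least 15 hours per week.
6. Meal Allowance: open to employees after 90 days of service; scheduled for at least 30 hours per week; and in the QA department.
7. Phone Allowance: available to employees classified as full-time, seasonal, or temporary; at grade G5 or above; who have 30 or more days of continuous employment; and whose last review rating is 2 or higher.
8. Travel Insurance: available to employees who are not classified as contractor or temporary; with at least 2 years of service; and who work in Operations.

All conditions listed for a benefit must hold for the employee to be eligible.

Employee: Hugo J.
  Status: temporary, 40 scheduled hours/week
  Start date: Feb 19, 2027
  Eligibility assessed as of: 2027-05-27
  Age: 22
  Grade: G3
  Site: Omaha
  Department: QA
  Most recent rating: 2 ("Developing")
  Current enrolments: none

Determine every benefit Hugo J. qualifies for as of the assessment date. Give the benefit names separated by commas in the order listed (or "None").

Meal Allowance

Service from Feb 19, 2027 to 2027-05-27: 97 days.
Gym Reimbursement — status temporary ✓; service 97 days < 12 months (≈360 days) ✗ → not eligible.
Mental Health Benefit — status temporary ✗ (requires full-time, part-time, or seasonal) → not eligible.
Supplemental Life Insurance — status temporary ✗ (requires full-time) → not eligible.
Backup Childcare — status temporary ✗ (requires full-time, part-time, or seasonal) → not eligible.
Dental Plan — status temporary ✓ (not excluded); service 97 days < 120 days ✗ → not eligible.
Meal Allowance — service 97 days ≥ 90 days ✓; 40 hrs/wk ≥ 30 ✓; dept QA ✓ → eligible.
Phone Allowance — status temporary ✓; grade G3 < G5 ✗ → not eligible.
Travel Insurance — status temporary ✗ (excluded) → not eligible.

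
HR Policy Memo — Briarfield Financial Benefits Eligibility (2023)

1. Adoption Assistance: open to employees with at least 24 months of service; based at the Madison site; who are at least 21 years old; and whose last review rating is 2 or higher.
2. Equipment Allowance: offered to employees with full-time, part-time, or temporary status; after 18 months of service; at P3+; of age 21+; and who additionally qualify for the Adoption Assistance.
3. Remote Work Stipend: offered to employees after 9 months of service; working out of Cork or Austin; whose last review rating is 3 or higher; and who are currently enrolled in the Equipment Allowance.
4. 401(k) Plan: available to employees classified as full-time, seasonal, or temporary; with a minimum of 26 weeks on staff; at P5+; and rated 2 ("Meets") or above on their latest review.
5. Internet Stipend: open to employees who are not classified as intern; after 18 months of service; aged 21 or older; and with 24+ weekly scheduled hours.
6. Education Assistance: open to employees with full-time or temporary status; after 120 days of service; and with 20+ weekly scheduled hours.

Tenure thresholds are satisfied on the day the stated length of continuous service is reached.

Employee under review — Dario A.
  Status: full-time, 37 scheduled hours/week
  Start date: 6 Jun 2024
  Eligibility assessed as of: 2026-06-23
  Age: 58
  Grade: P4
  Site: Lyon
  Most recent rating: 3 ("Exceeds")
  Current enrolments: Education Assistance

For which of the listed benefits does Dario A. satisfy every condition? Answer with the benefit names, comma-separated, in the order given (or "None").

Service from 6 Jun 2024 to 2026-06-23: 747 days.
Adoption Assistance — service 747 days ≥ 24 months (≈720 days) ✓; site Lyon ✗ (not Madison) → not eligible.
Equipment Allowance — status full-time ✓; service 747 days ≥ 18 months (≈540 days) ✓; grade P4 ≥ P3 ✓; age 58 ≥ 21 ✓; not eligible for Adoption Assistance ✗ → not eligible.
Remote Work Stipend — service 747 days ≥ 9 months (≈270 days) ✓; site Lyon ✗ (not Cork or Austin) → not eligible.
401(k) Plan — status full-time ✓; service 747 days ≥ 26 weeks (≈182 days) ✓; grade P4 < P5 ✗ → not eligible.
Internet Stipend — status full-time ✓ (not excluded); service 747 days ≥ 18 months (≈540 days) ✓; age 58 ≥ 21 ✓; 37 hrs/wk ≥ 24 ✓ → eligible.
Education Assistance — status full-time ✓; service 747 days ≥ 120 days ✓; 37 hrs/wk ≥ 20 ✓ → eligible.

Internet Stipend, Education Assistance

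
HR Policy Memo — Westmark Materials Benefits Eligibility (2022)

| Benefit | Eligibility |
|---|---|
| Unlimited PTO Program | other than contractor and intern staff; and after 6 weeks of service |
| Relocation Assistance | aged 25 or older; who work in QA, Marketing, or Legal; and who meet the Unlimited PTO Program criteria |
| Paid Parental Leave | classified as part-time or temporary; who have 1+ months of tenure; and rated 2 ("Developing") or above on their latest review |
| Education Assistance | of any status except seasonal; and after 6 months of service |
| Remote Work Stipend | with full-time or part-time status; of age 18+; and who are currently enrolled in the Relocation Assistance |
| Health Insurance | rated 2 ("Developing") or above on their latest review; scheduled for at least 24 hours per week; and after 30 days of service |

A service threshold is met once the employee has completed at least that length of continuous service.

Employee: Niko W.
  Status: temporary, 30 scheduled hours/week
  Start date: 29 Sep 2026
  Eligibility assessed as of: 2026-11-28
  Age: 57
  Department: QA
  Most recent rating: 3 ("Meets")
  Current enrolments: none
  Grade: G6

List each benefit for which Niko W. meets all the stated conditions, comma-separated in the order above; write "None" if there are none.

Service from 29 Sep 2026 to 2026-11-28: 60 days.
Unlimited PTO Program — status temporary ✓ (not excluded); service 60 days ≥ 6 weeks (≈42 days) ✓ → eligible.
Relocation Assistance — age 57 ≥ 25 ✓; dept QA ✓; eligible for Unlimited PTO Program ✓ → eligible.
Paid Parental Leave — status temporary ✓; service 60 days ≥ 1 month (≈30 days) ✓; rating 3 ≥ 2 ✓ → eligible.
Education Assistance — status temporary ✓ (not excluded); service 60 days < 6 months (≈180 days) ✗ → not eligible.
Remote Work Stipend — status temporary ✗ (requires full-time or part-time) → not eligible.
Health Insurance — rating 3 ≥ 2 ✓; 30 hrs/wk ≥ 24 ✓; service 60 days ≥ 30 days ✓ → eligible.

Unlimited PTO Program, Relocation Assistance, Paid Parental Leave, Health Insurance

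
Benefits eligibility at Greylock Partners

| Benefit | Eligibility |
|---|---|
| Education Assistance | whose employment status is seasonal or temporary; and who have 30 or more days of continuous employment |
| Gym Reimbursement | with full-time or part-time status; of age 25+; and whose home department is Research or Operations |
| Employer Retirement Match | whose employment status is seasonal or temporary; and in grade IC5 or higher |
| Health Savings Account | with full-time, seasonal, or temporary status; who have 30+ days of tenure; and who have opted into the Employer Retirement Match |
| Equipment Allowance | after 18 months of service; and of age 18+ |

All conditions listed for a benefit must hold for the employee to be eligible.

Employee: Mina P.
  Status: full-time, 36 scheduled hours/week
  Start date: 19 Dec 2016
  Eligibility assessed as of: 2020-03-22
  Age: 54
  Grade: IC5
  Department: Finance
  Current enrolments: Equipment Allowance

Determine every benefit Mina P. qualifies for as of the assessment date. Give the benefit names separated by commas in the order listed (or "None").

Equipment Allowance

Service from 19 Dec 2016 to 2020-03-22: 1189 days.
Education Assistance — status full-time ✗ (requires seasonal or temporary) → not eligible.
Gym Reimbursement — status full-time ✓; age 54 ≥ 25 ✓; dept Finance ✗ → not eligible.
Employer Retirement Match — status full-time ✗ (requires seasonal or temporary) → not eligible.
Health Savings Account — status full-time ✓; service 1189 days ≥ 30 days ✓; not enrolled in Employer Retirement Match ✗ → not eligible.
Equipment Allowance — service 1189 days ≥ 18 months (≈540 days) ✓; age 54 ≥ 18 ✓ → eligible.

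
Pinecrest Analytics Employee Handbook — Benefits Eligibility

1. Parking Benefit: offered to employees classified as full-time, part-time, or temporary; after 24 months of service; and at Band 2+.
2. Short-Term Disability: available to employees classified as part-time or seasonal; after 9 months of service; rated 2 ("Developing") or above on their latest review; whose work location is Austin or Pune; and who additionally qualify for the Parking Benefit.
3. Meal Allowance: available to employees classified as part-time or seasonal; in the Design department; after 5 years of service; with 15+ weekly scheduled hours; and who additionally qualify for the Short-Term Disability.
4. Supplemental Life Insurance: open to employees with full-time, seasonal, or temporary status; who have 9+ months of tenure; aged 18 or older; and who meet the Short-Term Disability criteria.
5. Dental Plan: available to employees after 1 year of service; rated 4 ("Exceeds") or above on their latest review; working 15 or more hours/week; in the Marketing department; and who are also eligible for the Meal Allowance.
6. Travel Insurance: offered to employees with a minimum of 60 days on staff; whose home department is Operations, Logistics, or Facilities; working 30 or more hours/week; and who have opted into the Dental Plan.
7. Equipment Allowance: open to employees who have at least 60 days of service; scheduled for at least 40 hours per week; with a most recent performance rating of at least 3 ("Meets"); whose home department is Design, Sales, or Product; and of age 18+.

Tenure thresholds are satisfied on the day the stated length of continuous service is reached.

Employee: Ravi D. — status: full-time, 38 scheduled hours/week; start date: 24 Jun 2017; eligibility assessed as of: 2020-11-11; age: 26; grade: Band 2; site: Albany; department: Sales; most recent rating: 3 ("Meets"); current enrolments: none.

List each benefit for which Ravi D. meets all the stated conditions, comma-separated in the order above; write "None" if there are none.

Service from 24 Jun 2017 to 2020-11-11: 1236 days.
Parking Benefit — status full-time ✓; service 1236 days ≥ 24 months (≈720 days) ✓; grade Band 2 ≥ Band 2 ✓ → eligible.
Short-Term Disability — status full-time ✗ (requires part-time or seasonal) → not eligible.
Meal Allowance — status full-time ✗ (requires part-time or seasonal) → not eligible.
Supplemental Life Insurance — status full-time ✓; service 1236 days ≥ 9 months (≈270 days) ✓; age 26 ≥ 18 ✓; not eligible for Short-Term Disability ✗ → not eligible.
Dental Plan — service 1236 days ≥ 1 year (≈365 days) ✓; rating 3 < 4 ✗ → not eligible.
Travel Insurance — service 1236 days ≥ 60 days ✓; dept Sales ✗ → not eligible.
Equipment Allowance — service 1236 days ≥ 60 days ✓; 38 hrs/wk < 40 ✗ → not eligible.

Parking Benefit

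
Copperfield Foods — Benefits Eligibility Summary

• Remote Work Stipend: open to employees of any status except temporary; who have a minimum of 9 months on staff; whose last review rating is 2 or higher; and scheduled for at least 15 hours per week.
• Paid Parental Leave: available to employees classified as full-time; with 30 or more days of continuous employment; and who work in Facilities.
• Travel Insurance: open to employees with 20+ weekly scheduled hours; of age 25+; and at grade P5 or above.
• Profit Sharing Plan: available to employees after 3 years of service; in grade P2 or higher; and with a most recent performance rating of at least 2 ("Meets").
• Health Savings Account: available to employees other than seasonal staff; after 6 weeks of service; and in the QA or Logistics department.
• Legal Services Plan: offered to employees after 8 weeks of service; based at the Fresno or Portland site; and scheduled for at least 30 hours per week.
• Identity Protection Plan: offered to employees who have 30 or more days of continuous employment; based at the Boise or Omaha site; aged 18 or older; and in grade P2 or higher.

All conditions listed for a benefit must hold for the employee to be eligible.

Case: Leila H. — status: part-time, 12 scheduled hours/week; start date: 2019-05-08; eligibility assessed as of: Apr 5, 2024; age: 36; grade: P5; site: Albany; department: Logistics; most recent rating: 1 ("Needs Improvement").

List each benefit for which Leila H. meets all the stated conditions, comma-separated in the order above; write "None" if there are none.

Service from 2019-05-08 to Apr 5, 2024: 1794 days.
Remote Work Stipend — status part-time ✓ (not excluded); service 1794 days ≥ 9 months (≈270 days) ✓; rating 1 < 2 ✗ → not eligible.
Paid Parental Leave — status part-time ✗ (requires full-time) → not eligible.
Travel Insurance — 12 hrs/wk < 20 ✗ → not eligible.
Profit Sharing Plan — service 1794 days ≥ 3 years (≈1095 days) ✓; grade P5 ≥ P2 ✓; rating 1 < 2 ✗ → not eligible.
Health Savings Account — status part-time ✓ (not excluded); service 1794 days ≥ 6 weeks (≈42 days) ✓; dept Logistics ✓ → eligible.
Legal Services Plan — service 1794 days ≥ 8 weeks (≈56 days) ✓; site Albany ✗ (not Fresno or Portland) → not eligible.
Identity Protection Plan — service 1794 days ≥ 30 days ✓; site Albany ✗ (not Boise or Omaha) → not eligible.

Health Savings Account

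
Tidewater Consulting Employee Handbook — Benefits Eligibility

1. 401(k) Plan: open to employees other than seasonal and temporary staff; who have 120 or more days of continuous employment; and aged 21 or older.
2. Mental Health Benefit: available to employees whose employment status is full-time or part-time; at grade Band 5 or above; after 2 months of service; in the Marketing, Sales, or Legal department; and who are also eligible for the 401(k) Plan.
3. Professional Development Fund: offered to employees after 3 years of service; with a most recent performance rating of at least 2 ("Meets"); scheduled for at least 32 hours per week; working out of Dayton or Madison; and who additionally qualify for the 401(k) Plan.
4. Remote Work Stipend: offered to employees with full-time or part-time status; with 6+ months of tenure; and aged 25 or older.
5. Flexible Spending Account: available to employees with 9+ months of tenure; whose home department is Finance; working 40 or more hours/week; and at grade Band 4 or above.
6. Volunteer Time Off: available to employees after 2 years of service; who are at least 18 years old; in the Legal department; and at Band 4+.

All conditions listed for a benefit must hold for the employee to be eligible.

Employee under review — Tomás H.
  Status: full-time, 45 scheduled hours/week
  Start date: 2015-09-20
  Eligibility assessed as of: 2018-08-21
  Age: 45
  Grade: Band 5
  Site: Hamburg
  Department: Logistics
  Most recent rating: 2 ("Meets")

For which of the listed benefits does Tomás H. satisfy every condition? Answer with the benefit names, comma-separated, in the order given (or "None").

401(k) Plan, Remote Work Stipend

Service from 2015-09-20 to 2018-08-21: 1066 days.
401(k) Plan — status full-time ✓ (not excluded); service 1066 days ≥ 120 days ✓; age 45 ≥ 21 ✓ → eligible.
Mental Health Benefit — status full-time ✓; grade Band 5 ≥ Band 5 ✓; service 1066 days ≥ 2 months (≈60 days) ✓; dept Logistics ✗ → not eligible.
Professional Development Fund — service 1066 days < 3 years (≈1095 days) ✗ → not eligible.
Remote Work Stipend — status full-time ✓; service 1066 days ≥ 6 months (≈180 days) ✓; age 45 ≥ 25 ✓ → eligible.
Flexible Spending Account — service 1066 days ≥ 9 months (≈270 days) ✓; dept Logistics ✗ → not eligible.
Volunteer Time Off — service 1066 days ≥ 2 years (≈730 days) ✓; age 45 ≥ 18 ✓; dept Logistics ✗ → not eligible.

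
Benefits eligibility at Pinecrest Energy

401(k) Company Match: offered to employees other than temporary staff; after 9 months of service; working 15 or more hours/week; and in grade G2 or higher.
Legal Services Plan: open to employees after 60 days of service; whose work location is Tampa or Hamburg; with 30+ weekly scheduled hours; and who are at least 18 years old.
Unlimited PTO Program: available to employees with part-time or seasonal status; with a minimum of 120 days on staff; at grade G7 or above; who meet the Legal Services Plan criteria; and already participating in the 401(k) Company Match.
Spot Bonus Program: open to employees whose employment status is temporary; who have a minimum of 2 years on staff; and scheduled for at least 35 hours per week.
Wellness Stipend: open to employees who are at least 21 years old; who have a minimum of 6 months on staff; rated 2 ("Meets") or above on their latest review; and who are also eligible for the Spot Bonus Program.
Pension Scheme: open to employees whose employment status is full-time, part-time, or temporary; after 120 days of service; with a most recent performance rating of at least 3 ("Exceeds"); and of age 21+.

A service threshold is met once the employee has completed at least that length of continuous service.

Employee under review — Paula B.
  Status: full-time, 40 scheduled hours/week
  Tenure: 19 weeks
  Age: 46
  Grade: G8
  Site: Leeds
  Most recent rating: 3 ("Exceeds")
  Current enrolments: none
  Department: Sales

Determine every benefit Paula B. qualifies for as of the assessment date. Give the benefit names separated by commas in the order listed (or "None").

Pension Scheme

401(k) Company Match — status full-time ✓ (not excluded); service 19 weeks < 9 months (≈270 days) ✗ → not eligible.
Legal Services Plan — service 19 weeks ≥ 60 days ✓; site Leeds ✗ (not Tampa or Hamburg) → not eligible.
Unlimited PTO Program — status full-time ✗ (requires part-time or seasonal) → not eligible.
Spot Bonus Program — status full-time ✗ (requires temporary) → not eligible.
Wellness Stipend — age 46 ≥ 21 ✓; service 19 weeks < 6 months (≈180 days) ✗ → not eligible.
Pension Scheme — status full-time ✓; service 19 weeks ≥ 120 days ✓; rating 3 ≥ 3 ✓; age 46 ≥ 21 ✓ → eligible.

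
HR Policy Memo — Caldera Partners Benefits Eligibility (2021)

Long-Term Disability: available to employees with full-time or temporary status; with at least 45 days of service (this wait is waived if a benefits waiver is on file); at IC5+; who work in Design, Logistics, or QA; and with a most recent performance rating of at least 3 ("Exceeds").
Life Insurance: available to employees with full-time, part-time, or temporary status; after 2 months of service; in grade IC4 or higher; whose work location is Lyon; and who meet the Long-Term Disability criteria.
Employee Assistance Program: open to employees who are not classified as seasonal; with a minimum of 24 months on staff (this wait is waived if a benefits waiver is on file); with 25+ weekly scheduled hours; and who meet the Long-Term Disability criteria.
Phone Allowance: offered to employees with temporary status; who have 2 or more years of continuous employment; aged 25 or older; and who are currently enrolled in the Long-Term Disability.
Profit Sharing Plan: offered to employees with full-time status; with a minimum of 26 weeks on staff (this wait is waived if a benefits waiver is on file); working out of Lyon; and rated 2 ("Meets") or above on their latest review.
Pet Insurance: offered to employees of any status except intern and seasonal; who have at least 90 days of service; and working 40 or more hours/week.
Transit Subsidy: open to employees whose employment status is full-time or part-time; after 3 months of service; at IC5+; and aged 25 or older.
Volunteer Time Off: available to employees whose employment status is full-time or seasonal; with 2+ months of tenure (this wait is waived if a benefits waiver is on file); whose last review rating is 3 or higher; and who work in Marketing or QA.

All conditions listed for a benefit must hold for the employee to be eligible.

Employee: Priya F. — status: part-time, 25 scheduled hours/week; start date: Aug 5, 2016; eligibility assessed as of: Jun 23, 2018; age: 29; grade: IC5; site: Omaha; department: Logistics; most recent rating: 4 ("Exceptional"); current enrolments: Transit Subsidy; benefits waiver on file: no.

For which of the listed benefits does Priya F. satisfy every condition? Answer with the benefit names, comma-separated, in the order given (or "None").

Service from Aug 5, 2016 to Jun 23, 2018: 687 days.
Long-Term Disability — status part-time ✗ (requires full-time or temporary) → not eligible.
Life Insurance — status part-time ✓; service 687 days ≥ 2 months (≈60 days) ✓; grade IC5 ≥ IC4 ✓; site Omaha ✗ (not Lyon) → not eligible.
Employee Assistance Program — status part-time ✓ (not excluded); no waiver, service 687 days < 24 months (≈720 days) ✗ → not eligible.
Phone Allowance — status part-time ✗ (requires temporary) → not eligible.
Profit Sharing Plan — status part-time ✗ (requires full-time) → not eligible.
Pet Insurance — status part-time ✓ (not excluded); service 687 days ≥ 90 days ✓; 25 hrs/wk < 40 ✗ → not eligible.
Transit Subsidy — status part-time ✓; service 687 days ≥ 3 months (≈90 days) ✓; grade IC5 ≥ IC5 ✓; age 29 ≥ 25 ✓ → eligible.
Volunteer Time Off — status part-time ✗ (requires full-time or seasonal) → not eligible.

Transit Subsidy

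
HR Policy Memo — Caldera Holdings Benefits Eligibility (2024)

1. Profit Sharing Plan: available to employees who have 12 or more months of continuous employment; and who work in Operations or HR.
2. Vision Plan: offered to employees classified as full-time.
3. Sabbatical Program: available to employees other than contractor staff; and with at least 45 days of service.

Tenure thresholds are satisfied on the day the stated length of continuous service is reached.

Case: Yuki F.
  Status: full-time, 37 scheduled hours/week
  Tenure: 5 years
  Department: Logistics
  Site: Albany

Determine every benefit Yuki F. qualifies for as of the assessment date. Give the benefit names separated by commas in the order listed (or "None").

Profit Sharing Plan — service 5 years ≥ 12 months (≈360 days) ✓; dept Logistics ✗ → not eligible.
Vision Plan — status full-time ✓ → eligible.
Sabbatical Program — status full-time ✓ (not excluded); service 5 years ≥ 45 days ✓ → eligible.

Vision Plan, Sabbatical Program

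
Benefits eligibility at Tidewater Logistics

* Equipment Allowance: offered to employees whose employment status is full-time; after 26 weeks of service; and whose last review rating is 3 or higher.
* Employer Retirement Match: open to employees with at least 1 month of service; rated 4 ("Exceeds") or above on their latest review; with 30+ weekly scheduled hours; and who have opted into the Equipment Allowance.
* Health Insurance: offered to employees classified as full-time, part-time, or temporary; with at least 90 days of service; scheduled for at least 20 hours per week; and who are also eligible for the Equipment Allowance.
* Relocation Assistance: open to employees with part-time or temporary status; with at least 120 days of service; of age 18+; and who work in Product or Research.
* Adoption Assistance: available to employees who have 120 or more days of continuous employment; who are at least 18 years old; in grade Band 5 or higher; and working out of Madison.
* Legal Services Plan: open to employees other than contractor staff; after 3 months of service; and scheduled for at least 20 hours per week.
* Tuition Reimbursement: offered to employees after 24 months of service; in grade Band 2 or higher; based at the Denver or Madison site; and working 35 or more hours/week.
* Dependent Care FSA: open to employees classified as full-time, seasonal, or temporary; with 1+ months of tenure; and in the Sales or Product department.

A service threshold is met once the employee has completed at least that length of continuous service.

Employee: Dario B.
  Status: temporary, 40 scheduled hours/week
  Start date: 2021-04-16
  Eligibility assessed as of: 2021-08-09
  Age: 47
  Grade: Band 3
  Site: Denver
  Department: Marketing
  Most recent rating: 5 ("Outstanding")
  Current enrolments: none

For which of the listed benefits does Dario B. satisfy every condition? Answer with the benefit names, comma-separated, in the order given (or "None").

Legal Services Plan

Service from 2021-04-16 to 2021-08-09: 115 days.
Equipment Allowance — status temporary ✗ (requires full-time) → not eligible.
Employer Retirement Match — service 115 days ≥ 1 month (≈30 days) ✓; rating 5 ≥ 4 ✓; 40 hrs/wk ≥ 30 ✓; not enrolled in Equipment Allowance ✗ → not eligible.
Health Insurance — status temporary ✓; service 115 days ≥ 90 days ✓; 40 hrs/wk ≥ 20 ✓; not eligible for Equipment Allowance ✗ → not eligible.
Relocation Assistance — status temporary ✓; service 115 days < 120 days ✗ → not eligible.
Adoption Assistance — service 115 days < 120 days ✗ → not eligible.
Legal Services Plan — status temporary ✓ (not excluded); service 115 days ≥ 3 months (≈90 days) ✓; 40 hrs/wk ≥ 20 ✓ → eligible.
Tuition Reimbursement — service 115 days < 24 months (≈720 days) ✗ → not eligible.
Dependent Care FSA — status temporary ✓; service 115 days ≥ 1 month (≈30 days) ✓; dept Marketing ✗ → not eligible.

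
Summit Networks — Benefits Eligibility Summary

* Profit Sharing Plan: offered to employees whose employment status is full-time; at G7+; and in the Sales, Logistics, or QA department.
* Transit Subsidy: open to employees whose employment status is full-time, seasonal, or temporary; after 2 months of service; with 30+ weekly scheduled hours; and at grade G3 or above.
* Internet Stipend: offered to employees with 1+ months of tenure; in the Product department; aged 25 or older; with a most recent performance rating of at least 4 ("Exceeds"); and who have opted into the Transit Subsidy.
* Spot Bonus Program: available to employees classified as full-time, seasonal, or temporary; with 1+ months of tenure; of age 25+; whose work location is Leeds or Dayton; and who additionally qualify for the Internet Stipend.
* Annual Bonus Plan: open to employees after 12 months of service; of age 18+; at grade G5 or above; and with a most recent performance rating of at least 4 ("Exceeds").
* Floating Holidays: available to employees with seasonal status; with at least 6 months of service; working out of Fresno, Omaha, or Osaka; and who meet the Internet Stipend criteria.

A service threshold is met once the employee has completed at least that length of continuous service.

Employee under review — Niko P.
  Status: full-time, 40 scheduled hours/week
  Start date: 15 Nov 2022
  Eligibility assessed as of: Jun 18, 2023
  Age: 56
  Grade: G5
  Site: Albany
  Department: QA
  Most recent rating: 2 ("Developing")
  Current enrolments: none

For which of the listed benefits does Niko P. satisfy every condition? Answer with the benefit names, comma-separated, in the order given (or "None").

Service from 15 Nov 2022 to Jun 18, 2023: 215 days.
Profit Sharing Plan — status full-time ✓; grade G5 < G7 ✗ → not eligible.
Transit Subsidy — status full-time ✓; service 215 days ≥ 2 months (≈60 days) ✓; 40 hrs/wk ≥ 30 ✓; grade G5 ≥ G3 ✓ → eligible.
Internet Stipend — service 215 days ≥ 1 month (≈30 days) ✓; dept QA ✗ → not eligible.
Spot Bonus Program — status full-time ✓; service 215 days ≥ 1 month (≈30 days) ✓; age 56 ≥ 25 ✓; site Albany ✗ (not Leeds or Dayton) → not eligible.
Annual Bonus Plan — service 215 days < 12 months (≈360 days) ✗ → not eligible.
Floating Holidays — status full-time ✗ (requires seasonal) → not eligible.

Transit Subsidy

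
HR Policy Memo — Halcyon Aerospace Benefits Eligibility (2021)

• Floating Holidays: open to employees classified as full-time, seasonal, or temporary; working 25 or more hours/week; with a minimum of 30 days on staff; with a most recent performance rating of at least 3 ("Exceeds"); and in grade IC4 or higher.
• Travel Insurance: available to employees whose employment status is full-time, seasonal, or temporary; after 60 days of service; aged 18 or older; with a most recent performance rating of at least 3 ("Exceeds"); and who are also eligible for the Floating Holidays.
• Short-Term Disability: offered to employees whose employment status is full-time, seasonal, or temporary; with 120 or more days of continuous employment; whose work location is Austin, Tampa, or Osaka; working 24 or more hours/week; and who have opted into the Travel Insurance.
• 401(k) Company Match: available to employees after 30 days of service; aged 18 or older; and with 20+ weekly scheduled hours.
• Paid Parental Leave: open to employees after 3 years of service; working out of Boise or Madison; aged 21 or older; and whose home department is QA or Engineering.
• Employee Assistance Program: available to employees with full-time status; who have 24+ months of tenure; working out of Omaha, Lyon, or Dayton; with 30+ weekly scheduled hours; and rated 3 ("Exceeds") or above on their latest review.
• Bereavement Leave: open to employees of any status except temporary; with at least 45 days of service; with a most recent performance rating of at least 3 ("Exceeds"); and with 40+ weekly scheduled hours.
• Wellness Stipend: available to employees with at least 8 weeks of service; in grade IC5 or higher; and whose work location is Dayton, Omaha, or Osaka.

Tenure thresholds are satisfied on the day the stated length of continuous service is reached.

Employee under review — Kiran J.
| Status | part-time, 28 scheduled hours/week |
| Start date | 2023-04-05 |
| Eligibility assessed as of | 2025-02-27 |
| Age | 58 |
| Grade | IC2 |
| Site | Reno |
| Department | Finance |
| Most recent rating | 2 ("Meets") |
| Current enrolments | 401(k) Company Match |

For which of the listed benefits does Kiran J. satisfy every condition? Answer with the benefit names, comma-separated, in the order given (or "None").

401(k) Company Match

Service from 2023-04-05 to 2025-02-27: 694 days.
Floating Holidays — status part-time ✗ (requires full-time, seasonal, or temporary) → not eligible.
Travel Insurance — status part-time ✗ (requires full-time, seasonal, or temporary) → not eligible.
Short-Term Disability — status part-time ✗ (requires full-time, seasonal, or temporary) → not eligible.
401(k) Company Match — service 694 days ≥ 30 days ✓; age 58 ≥ 18 ✓; 28 hrs/wk ≥ 20 ✓ → eligible.
Paid Parental Leave — service 694 days < 3 years (≈1095 days) ✗ → not eligible.
Employee Assistance Program — status part-time ✗ (requires full-time) → not eligible.
Bereavement Leave — status part-time ✓ (not excluded); service 694 days ≥ 45 days ✓; rating 2 < 3 ✗ → not eligible.
Wellness Stipend — service 694 days ≥ 8 weeks (≈56 days) ✓; grade IC2 < IC5 ✗ → not eligible.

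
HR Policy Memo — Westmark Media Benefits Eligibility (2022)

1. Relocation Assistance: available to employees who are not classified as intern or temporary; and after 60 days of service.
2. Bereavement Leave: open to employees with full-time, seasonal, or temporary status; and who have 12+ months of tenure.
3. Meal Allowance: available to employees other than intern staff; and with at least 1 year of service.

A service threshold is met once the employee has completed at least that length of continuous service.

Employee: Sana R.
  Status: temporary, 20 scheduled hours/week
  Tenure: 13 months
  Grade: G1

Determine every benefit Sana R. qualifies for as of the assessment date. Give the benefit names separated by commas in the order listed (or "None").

Relocation Assistance — status temporary ✗ (excluded) → not eligible.
Bereavement Leave — status temporary ✓; service 13 months ≥ 12 months ✓ → eligible.
Meal Allowance — status temporary ✓ (not excluded); service 13 months ≥ 1 year (≈365 days) ✓ → eligible.

Bereavement Leave, Meal Allowance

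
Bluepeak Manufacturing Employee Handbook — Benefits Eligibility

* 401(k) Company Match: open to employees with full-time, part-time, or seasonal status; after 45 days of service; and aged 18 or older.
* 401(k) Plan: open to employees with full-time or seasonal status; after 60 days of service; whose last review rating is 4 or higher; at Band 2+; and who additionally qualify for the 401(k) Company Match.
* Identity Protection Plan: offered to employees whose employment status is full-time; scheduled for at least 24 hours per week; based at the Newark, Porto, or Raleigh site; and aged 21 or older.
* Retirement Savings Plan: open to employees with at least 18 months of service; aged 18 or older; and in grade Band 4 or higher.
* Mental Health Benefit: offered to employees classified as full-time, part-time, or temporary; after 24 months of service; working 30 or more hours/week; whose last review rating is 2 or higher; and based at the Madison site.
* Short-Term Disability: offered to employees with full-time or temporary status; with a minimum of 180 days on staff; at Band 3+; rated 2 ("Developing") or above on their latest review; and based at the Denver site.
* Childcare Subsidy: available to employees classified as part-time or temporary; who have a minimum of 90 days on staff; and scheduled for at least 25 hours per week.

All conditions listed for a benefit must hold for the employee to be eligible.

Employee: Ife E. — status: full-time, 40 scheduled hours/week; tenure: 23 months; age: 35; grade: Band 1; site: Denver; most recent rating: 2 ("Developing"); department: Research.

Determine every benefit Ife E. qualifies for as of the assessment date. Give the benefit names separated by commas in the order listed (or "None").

401(k) Company Match

401(k) Company Match — status full-time ✓; service 23 months ≥ 45 days ✓; age 35 ≥ 18 ✓ → eligible.
401(k) Plan — status full-time ✓; service 23 months ≥ 60 days ✓; rating 2 < 4 ✗ → not eligible.
Identity Protection Plan — status full-time ✓; 40 hrs/wk ≥ 24 ✓; site Denver ✗ (not Newark, Porto, or Raleigh) → not eligible.
Retirement Savings Plan — service 23 months ≥ 18 months ✓; age 35 ≥ 18 ✓; grade Band 1 < Band 4 ✗ → not eligible.
Mental Health Benefit — status full-time ✓; service 23 months < 24 months ✗ → not eligible.
Short-Term Disability — status full-time ✓; service 23 months ≥ 180 days ✓; grade Band 1 < Band 3 ✗ → not eligible.
Childcare Subsidy — status full-time ✗ (requires part-time or temporary) → not eligible.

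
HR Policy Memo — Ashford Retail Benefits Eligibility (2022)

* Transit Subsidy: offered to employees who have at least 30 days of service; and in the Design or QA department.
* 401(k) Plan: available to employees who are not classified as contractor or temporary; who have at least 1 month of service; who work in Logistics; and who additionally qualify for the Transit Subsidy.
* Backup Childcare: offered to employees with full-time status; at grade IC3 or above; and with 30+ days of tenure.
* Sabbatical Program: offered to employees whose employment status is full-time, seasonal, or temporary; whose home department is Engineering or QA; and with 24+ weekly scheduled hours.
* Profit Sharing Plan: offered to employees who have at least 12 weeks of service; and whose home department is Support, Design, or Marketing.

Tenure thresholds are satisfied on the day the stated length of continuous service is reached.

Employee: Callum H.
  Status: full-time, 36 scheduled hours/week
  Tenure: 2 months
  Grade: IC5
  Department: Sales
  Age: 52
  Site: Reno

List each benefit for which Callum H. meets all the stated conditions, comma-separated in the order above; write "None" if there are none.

Transit Subsidy — service 2 months ≥ 30 days ✓; dept Sales ✗ → not eligible.
401(k) Plan — status full-time ✓ (not excluded); service 2 months ≥ 1 month ✓; dept Sales ✗ → not eligible.
Backup Childcare — status full-time ✓; grade IC5 ≥ IC3 ✓; service 2 months ≥ 30 days ✓ → eligible.
Sabbatical Program — status full-time ✓; dept Sales ✗ → not eligible.
Profit Sharing Plan — service 2 months < 12 weeks (≈84 days) ✗ → not eligible.

Backup Childcare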